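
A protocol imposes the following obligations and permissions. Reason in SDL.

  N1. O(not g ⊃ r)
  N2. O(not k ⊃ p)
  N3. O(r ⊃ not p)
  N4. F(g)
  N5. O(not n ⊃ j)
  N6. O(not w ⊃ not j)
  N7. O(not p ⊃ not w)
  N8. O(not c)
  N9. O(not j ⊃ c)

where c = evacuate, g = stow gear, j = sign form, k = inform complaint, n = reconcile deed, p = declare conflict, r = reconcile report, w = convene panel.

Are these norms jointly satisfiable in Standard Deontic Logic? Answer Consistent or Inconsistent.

Inconsistent

Premise 8 states O(not c) outright.
The contrapositive of premise 9 (O(not j ⊃ c)) is O(not c ⊃ j), and O(not c) is already established, so O(j).
The contrapositive of premise 6 (O(not w ⊃ not j)) is O(j ⊃ w), and O(j) is already established, so O(w).
Premise 7, O(not p ⊃ not w), contraposes to O(w ⊃ p); with O(w) we get O(p).
Premise 3, O(r ⊃ not p), contraposes to O(p ⊃ not r); with O(p) we get O(not r).
Premise 1, O(not g ⊃ r), contraposes to O(not r ⊃ g); with O(not r) we get O(g).
But premise 4, F(g), means O(not g).
We now have both O(g) and O(not g) — g is simultaneously obligatory and forbidden, violating the D-axiom.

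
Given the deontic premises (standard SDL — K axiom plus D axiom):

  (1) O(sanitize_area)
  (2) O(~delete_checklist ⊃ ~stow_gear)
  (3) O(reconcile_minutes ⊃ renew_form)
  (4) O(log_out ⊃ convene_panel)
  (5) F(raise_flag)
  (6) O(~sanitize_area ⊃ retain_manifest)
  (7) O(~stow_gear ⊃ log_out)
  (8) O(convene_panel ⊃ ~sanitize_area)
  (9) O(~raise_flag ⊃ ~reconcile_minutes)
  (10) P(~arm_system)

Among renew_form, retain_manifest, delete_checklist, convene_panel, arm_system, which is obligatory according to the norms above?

Premise 1 states O(sanitize_area) outright.
The contrapositive of premise 8 (O(convene_panel ⊃ ~sanitize_area)) is O(sanitize_area ⊃ ~convene_panel), and O(sanitize_area) is already established, so O(~convene_panel).
The contrapositive of premise 4 (O(log_out ⊃ convene_panel)) is O(~convene_panel ⊃ ~log_out), and O(~convene_panel) is already established, so O(~log_out).
The contrapositive of premise 7 (O(~stow_gear ⊃ log_out)) is O(~log_out ⊃ stow_gear), and O(~log_out) is already established, so O(stow_gear).
The contrapositive of premise 2 (O(~delete_checklist ⊃ ~stow_gear)) is O(stow_gear ⊃ delete_checklist), and O(stow_gear) is already established, so O(delete_checklist).
So O(delete_checklist) holds — delete_checklist is obligatory. None of the other listed options is made obligatory by any chain of premises.

delete_checklist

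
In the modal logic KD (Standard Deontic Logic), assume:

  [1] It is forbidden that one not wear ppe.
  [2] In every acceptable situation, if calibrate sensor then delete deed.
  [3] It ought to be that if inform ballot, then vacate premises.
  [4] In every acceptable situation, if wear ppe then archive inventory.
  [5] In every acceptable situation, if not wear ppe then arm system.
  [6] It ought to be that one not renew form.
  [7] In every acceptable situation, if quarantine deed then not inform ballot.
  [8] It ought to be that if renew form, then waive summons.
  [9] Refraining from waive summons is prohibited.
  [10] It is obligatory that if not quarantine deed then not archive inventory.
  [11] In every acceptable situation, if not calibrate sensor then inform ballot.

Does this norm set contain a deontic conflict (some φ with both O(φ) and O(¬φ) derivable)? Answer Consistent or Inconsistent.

Premise 8 is O(renew_form → waive_summons); even if O(waive_summons) held, inferring O(renew_form) would be affirming the consequent — invalid.
So O(renew_form) is not derivable, and the apparent clash with O(¬renew_form) does not arise.
A world satisfying every obligation exists (e.g. archive_inventory=true, arm_system=false, calibrate_sensor=true, delete_deed=true, inform_ballot=false, quarantine_deed=true, renew_form=false, vacate_premises=false, waive_summons=true, wear_ppe=true); no atom is both obligatory and forbidden, so the set is consistent.

Consistent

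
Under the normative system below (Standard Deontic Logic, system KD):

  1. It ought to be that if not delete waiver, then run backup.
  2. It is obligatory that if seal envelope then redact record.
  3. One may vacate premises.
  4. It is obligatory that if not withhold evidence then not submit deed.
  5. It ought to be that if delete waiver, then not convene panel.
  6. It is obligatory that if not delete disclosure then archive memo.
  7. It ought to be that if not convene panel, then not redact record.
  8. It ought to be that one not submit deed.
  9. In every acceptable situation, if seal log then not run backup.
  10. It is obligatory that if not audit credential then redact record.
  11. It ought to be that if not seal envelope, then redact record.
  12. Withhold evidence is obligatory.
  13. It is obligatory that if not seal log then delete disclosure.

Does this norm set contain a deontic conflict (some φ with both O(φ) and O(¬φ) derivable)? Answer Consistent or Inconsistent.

Consistent

Premise 4 is O(¬withhold_evidence → ¬submit_deed); even if O(¬submit_deed) held, inferring O(¬withhold_evidence) would be affirming the consequent — invalid.
So O(¬withhold_evidence) is not derivable, and the apparent clash with O(withhold_evidence) does not arise.
A world satisfying every obligation exists (e.g. archive_memo=false, audit_credential=false, convene_panel=true, delete_disclosure=true, delete_waiver=false, redact_record=true, run_backup=true, seal_envelope=false, seal_log=false, submit_deed=false, vacate_premises=false, withhold_evidence=true); no atom is both obligatory and forbidden, so the set is consistent.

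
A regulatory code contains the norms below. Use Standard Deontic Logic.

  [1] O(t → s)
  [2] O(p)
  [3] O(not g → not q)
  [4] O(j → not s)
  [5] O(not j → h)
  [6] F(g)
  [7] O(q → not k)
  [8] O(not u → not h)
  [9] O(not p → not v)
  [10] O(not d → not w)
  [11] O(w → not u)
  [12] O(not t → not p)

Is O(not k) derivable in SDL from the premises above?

Premise 7 is O(q → not k), but O(q) is not derivable from the premises, so it does not yield O(not k).
No other premise forces O(not k). An ideal world satisfying every premise can still have not k false, so O(not k) is not derivable.

No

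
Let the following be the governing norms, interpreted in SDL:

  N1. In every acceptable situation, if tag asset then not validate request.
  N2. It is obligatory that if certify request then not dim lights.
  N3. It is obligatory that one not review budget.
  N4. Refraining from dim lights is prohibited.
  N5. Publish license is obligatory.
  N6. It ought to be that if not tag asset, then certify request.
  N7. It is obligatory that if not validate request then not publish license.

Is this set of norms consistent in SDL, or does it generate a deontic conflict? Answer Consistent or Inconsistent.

Inconsistent

F(¬dim_lights) at premise 4 means O(dim_lights).
The contrapositive of premise 2 (O(certify_request → ¬dim_lights)) is O(dim_lights → ¬certify_request), and O(dim_lights) is already established, so O(¬certify_request).
The contrapositive of premise 6 (O(¬tag_asset → certify_request)) is O(¬certify_request → tag_asset), and O(¬certify_request) is already established, so O(tag_asset).
Applying K to premise 1 (O(tag_asset → ¬validate_request)) and O(tag_asset) yields O(¬validate_request).
From O(¬validate_request) and premise 7, O(¬validate_request → ¬publish_license), we obtain O(¬publish_license).
However, premise 5 gives O(publish_license).
We now have both O(¬publish_license) and O(publish_license) — publish_license is simultaneously obligatory and forbidden, violating the D-axiom.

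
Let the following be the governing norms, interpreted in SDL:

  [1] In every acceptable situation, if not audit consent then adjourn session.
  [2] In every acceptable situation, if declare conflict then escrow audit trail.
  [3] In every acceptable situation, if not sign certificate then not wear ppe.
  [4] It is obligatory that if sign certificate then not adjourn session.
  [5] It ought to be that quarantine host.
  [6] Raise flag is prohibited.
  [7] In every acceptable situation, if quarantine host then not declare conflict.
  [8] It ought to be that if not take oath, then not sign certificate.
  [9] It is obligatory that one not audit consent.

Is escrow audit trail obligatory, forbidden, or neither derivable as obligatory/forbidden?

Neither

Premise 2 is O(declare_conflict → escrow_audit_trail), but O(declare_conflict) is not derivable from the premises, so it does not yield O(escrow_audit_trail).
No premise or chain of K-axiom applications forces O(escrow_audit_trail), and none forces O(¬escrow_audit_trail). So escrow_audit_trail is neither obligatory nor forbidden under these norms.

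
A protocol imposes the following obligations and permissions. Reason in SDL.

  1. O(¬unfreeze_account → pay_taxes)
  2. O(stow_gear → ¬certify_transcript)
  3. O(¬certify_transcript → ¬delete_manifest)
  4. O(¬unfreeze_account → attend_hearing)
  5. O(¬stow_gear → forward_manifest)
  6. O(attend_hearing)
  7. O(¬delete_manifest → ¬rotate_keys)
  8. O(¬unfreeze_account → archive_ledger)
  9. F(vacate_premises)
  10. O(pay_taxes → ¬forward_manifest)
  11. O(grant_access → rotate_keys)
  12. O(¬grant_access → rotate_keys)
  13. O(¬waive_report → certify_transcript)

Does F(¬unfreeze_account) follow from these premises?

Yes

Premises 12 and 11 are O(¬grant_access → rotate_keys) and O(grant_access → rotate_keys); every ideal world satisfies ¬grant_access or grant_access, so in either case rotate_keys holds — hence O(rotate_keys).
Premise 7 is O(¬delete_manifest → ¬rotate_keys); contrapositively O(rotate_keys → delete_manifest). Since O(rotate_keys) holds, K gives O(delete_manifest).
Premise 3, O(¬certify_transcript → ¬delete_manifest), contraposes to O(delete_manifest → certify_transcript); with O(delete_manifest) we get O(certify_transcript).
Premise 2, O(stow_gear → ¬certify_transcript), contraposes to O(certify_transcript → ¬stow_gear); with O(certify_transcript) we get O(¬stow_gear).
With premise 5, O(¬stow_gear → forward_manifest), the K-axiom yields O(forward_manifest).
The contrapositive of premise 10 (O(pay_taxes → ¬forward_manifest)) is O(forward_manifest → ¬pay_taxes), and O(forward_manifest) is already established, so O(¬pay_taxes).
The contrapositive of premise 1 (O(¬unfreeze_account → pay_taxes)) is O(¬pay_taxes → unfreeze_account), and O(¬pay_taxes) is already established, so O(unfreeze_account).
Premises 4, 6, 8, 9, 13 do not contribute to this derivation.
So O(unfreeze_account) holds, i.e. F(¬unfreeze_account). The claim follows.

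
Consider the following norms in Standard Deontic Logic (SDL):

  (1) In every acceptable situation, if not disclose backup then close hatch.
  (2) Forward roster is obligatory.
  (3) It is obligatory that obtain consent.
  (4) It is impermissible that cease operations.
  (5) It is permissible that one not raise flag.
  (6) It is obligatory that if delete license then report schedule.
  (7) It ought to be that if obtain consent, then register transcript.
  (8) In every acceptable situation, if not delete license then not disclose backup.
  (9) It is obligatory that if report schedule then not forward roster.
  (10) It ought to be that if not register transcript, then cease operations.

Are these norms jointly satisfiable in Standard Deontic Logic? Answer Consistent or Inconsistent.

Consistent

Premise 10 is O(¬register_transcript → cease_operations), but O(¬register_transcript) is not derivable from the premises, so it does not yield O(cease_operations).
So O(cease_operations) is not derivable, and the apparent clash with O(¬cease_operations) does not arise.
A world satisfying every obligation exists (e.g. cease_operations=false, close_hatch=true, delete_license=false, disclose_backup=false, forward_roster=true, obtain_consent=true, raise_flag=false, register_transcript=true, report_schedule=false); no atom is both obligatory and forbidden, so the set is consistent.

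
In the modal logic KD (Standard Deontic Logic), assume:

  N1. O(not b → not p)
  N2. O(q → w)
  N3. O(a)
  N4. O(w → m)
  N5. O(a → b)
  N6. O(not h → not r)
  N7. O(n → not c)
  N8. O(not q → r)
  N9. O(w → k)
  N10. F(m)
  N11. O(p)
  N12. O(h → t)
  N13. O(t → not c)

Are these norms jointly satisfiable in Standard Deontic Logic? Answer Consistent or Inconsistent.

Premise 1 is O(not b → not p), but O(not b) is not derivable from the premises, so it does not yield O(not p).
So O(not p) is not derivable, and the apparent clash with O(p) does not arise.
A world satisfying every obligation exists (e.g. a=true, b=true, c=false, h=true, k=false, m=false, n=false, p=true, q=false, r=true, t=true, w=false); no atom is both obligatory and forbidden, so the set is consistent.

Consistent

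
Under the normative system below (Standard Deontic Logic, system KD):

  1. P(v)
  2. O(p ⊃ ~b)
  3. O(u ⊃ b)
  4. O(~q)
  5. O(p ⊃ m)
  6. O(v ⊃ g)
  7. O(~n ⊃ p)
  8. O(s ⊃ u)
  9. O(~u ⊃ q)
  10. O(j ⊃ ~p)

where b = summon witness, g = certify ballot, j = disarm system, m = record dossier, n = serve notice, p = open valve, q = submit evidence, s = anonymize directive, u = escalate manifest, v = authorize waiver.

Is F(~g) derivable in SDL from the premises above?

No

Premise 6 is O(v ⊃ g), but O(v) is not derivable from the premises (the permission P(v) asserts only ~O(~v), not O(v)), so it does not yield O(g).
No other premise forces O(g). An ideal world satisfying every premise can still have ~g true, so F(~g) is not derivable.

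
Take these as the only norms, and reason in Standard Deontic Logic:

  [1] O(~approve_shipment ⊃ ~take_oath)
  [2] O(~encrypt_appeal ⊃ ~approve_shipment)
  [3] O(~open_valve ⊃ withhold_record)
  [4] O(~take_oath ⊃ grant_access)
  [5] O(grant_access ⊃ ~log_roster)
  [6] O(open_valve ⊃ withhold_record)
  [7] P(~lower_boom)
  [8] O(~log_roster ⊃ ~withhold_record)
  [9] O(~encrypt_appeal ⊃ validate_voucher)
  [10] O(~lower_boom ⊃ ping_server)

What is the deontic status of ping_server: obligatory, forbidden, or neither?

Neither

Premise 10 is O(~lower_boom ⊃ ping_server), but O(~lower_boom) is not derivable from the premises (the permission P(~lower_boom) asserts only ~O(lower_boom), not O(~lower_boom)), so it does not yield O(ping_server).
No premise or chain of K-axiom applications forces O(ping_server), and none forces O(~ping_server). So ping_server is neither obligatory nor forbidden under these norms.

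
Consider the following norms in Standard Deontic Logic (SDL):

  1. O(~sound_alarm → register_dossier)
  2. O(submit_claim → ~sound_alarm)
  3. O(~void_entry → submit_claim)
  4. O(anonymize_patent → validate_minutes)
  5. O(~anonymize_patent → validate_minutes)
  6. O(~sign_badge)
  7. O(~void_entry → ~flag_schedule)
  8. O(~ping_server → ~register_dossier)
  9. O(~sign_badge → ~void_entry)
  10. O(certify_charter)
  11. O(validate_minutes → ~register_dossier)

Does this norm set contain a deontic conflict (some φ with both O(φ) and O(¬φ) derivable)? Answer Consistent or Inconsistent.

Inconsistent

Premises 4 and 5 cover both cases: O(anonymize_patent → validate_minutes) and O(~anonymize_patent → validate_minutes). Since anonymize_patent ∨ ~anonymize_patent is a tautology, O(validate_minutes) follows.
With premise 11, O(validate_minutes → ~register_dossier), the K-axiom yields O(~register_dossier).
The contrapositive of premise 1 (O(~sound_alarm → register_dossier)) is O(~register_dossier → sound_alarm), and O(~register_dossier) is already established, so O(sound_alarm).
Premise 2 is O(submit_claim → ~sound_alarm); contrapositively O(sound_alarm → ~submit_claim). Since O(sound_alarm) holds, K gives O(~submit_claim).
The contrapositive of premise 3 (O(~void_entry → submit_claim)) is O(~submit_claim → void_entry), and O(~submit_claim) is already established, so O(void_entry).
Premise 9 is O(~sign_badge → ~void_entry); contrapositively O(void_entry → sign_badge). Since O(void_entry) holds, K gives O(sign_badge).
But premise 6 directly asserts O(~sign_badge).
We now have both O(sign_badge) and O(~sign_badge) — sign_badge is simultaneously obligatory and forbidden, violating the D-axiom.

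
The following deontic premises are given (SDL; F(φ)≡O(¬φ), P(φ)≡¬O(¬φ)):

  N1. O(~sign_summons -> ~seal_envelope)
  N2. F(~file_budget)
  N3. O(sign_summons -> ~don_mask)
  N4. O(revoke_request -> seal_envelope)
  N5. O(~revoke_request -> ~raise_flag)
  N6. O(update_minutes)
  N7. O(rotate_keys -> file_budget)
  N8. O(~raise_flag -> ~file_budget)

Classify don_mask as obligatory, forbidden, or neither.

Premise 2, F(~file_budget), is equivalent to O(file_budget).
Premise 8 is O(~raise_flag -> ~file_budget); contrapositively O(file_budget -> raise_flag). Since O(file_budget) holds, K gives O(raise_flag).
Premise 5, O(~revoke_request -> ~raise_flag), contraposes to O(raise_flag -> revoke_request); with O(raise_flag) we get O(revoke_request).
Premise 4 is O(revoke_request -> seal_envelope); since O(revoke_request), deontic closure gives O(seal_envelope).
Premise 1 is O(~sign_summons -> ~seal_envelope); contrapositively O(seal_envelope -> sign_summons). Since O(seal_envelope) holds, K gives O(sign_summons).
With premise 3, O(sign_summons -> ~don_mask), the K-axiom yields O(~don_mask).
Premises 6, 7 do not contribute to this derivation.
Thus O(~don_mask), which is F(don_mask): don_mask is forbidden.

Forbidden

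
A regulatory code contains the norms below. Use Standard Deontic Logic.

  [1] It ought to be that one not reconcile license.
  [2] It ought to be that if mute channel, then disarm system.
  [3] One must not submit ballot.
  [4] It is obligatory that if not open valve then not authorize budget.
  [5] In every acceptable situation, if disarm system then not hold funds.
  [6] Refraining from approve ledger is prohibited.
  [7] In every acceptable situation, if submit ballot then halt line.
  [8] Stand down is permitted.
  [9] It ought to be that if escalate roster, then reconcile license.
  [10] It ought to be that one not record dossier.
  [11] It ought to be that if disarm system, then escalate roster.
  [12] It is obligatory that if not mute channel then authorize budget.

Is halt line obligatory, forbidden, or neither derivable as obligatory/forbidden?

Premise 7 is O(submit_ballot → halt_line), but O(submit_ballot) is not derivable from the premises, so it does not yield O(halt_line).
No premise or chain of K-axiom applications forces O(halt_line), and none forces O(¬halt_line). So halt_line is neither obligatory nor forbidden under these norms.

Neither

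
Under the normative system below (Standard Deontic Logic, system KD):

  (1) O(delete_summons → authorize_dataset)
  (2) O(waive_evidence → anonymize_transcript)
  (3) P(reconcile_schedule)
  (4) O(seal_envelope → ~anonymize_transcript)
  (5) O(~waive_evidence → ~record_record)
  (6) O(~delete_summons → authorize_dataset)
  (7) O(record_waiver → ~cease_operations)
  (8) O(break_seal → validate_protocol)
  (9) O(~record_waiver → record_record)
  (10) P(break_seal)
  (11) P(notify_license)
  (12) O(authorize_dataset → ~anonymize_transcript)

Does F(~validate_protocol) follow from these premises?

No

Premise 8 is O(break_seal → validate_protocol), but O(break_seal) is not derivable from the premises (the permission P(break_seal) asserts only ~O(~break_seal), not O(break_seal)), so it does not yield O(validate_protocol).
No other premise forces O(validate_protocol). An ideal world satisfying every premise can still have ~validate_protocol true, so F(~validate_protocol) is not derivable.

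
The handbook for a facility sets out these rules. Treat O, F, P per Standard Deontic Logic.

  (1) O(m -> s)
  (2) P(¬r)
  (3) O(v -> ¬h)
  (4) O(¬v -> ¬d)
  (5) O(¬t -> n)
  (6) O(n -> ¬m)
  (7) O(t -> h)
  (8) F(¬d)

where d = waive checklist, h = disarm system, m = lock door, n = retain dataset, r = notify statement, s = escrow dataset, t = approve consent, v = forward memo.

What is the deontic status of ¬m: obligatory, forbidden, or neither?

F(¬d) at premise 8 means O(d).
Premise 4, O(¬v -> ¬d), contraposes to O(d -> v); with O(d) we get O(v).
From O(v) and premise 3, O(v -> ¬h), we obtain O(¬h).
The contrapositive of premise 7 (O(t -> h)) is O(¬h -> ¬t), and O(¬h) is already established, so O(¬t).
Applying K to premise 5 (O(¬t -> n)) and O(¬t) yields O(n).
Applying K to premise 6 (O(n -> ¬m)) and O(n) yields O(¬m).
Premises 1, 2 do not contribute to this derivation.
Hence ¬m is obligatory.

Obligatory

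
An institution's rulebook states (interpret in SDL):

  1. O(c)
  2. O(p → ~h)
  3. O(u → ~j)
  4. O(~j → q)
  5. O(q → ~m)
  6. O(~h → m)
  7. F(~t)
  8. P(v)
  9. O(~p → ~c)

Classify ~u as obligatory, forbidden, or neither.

Premise 1 states O(c) outright.
Premise 9, O(~p → ~c), contraposes to O(c → p); with O(c) we get O(p).
Premise 2 is O(p → ~h); since O(p), deontic closure gives O(~h).
From O(~h) and premise 6, O(~h → m), we obtain O(m).
Premise 5 is O(q → ~m); contrapositively O(m → ~q). Since O(m) holds, K gives O(~q).
Premise 4, O(~j → q), contraposes to O(~q → j); with O(~q) we get O(j).
The contrapositive of premise 3 (O(u → ~j)) is O(j → ~u), and O(j) is already established, so O(~u).
Premises 7, 8 do not contribute to this derivation.
Hence ~u is obligatory.

Obligatory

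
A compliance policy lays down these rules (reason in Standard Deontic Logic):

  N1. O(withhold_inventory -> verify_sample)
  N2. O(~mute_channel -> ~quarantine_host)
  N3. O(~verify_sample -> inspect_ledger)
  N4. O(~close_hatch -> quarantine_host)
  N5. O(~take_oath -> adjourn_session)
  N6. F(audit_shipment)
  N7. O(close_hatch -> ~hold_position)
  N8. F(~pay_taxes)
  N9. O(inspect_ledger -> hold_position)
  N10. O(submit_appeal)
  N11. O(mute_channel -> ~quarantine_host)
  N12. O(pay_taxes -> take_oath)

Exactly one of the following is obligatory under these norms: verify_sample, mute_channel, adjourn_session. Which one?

verify_sample

By case analysis on ~mute_channel: premise 2 gives O(~mute_channel -> ~quarantine_host) and premise 11 gives O(mute_channel -> ~quarantine_host), so O(~quarantine_host) either way.
The contrapositive of premise 4 (O(~close_hatch -> quarantine_host)) is O(~quarantine_host -> close_hatch), and O(~quarantine_host) is already established, so O(close_hatch).
Premise 7 is O(close_hatch -> ~hold_position); since O(close_hatch), deontic closure gives O(~hold_position).
Premise 9, O(inspect_ledger -> hold_position), contraposes to O(~hold_position -> ~inspect_ledger); with O(~hold_position) we get O(~inspect_ledger).
The contrapositive of premise 3 (O(~verify_sample -> inspect_ledger)) is O(~inspect_ledger -> verify_sample), and O(~inspect_ledger) is already established, so O(verify_sample).
So O(verify_sample) holds — verify_sample is obligatory. None of the other listed options is made obligatory by any chain of premises.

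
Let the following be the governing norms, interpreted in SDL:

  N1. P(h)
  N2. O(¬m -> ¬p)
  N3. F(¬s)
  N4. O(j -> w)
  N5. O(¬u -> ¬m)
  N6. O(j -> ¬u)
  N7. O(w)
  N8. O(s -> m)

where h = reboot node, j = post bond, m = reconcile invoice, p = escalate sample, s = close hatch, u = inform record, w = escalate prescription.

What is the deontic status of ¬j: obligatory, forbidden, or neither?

Obligatory

F(¬s) at premise 3 means O(s).
From O(s) and premise 8, O(s -> m), we obtain O(m).
The contrapositive of premise 5 (O(¬u -> ¬m)) is O(m -> u), and O(m) is already established, so O(u).
Premise 6 is O(j -> ¬u); contrapositively O(u -> ¬j). Since O(u) holds, K gives O(¬j).
Premises 1, 2, 4, 7 do not contribute to this derivation.
Hence ¬j is obligatory.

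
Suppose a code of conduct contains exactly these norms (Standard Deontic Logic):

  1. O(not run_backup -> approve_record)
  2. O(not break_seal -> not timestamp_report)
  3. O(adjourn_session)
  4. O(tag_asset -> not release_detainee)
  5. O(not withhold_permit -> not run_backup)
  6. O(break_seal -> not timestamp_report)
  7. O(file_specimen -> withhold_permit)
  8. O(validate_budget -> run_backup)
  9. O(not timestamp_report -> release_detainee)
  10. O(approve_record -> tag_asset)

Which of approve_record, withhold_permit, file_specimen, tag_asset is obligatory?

withhold_permit

Premises 6 and 2 are O(break_seal -> not timestamp_report) and O(not break_seal -> not timestamp_report); every ideal world satisfies break_seal or not break_seal, so in either case not timestamp_report holds — hence O(not timestamp_report).
Premise 9 is O(not timestamp_report -> release_detainee); since O(not timestamp_report), deontic closure gives O(release_detainee).
Premise 4 is O(tag_asset -> not release_detainee); contrapositively O(release_detainee -> not tag_asset). Since O(release_detainee) holds, K gives O(not tag_asset).
Premise 10 is O(approve_record -> tag_asset); contrapositively O(not tag_asset -> not approve_record). Since O(not tag_asset) holds, K gives O(not approve_record).
Premise 1, O(not run_backup -> approve_record), contraposes to O(not approve_record -> run_backup); with O(not approve_record) we get O(run_backup).
Premise 5 is O(not withhold_permit -> not run_backup); contrapositively O(run_backup -> withhold_permit). Since O(run_backup) holds, K gives O(withhold_permit).
So O(withhold_permit) holds — withhold_permit is obligatory. None of the other listed options is made obligatory by any chain of premises.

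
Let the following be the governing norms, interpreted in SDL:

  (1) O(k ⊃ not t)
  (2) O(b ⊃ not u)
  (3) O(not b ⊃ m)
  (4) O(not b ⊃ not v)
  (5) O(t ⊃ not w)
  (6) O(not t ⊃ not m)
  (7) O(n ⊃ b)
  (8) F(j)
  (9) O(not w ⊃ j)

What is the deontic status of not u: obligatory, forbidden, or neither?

Obligatory

Premise 8, F(j), is equivalent to O(not j).
Premise 9, O(not w ⊃ j), contraposes to O(not j ⊃ w); with O(not j) we get O(w).
The contrapositive of premise 5 (O(t ⊃ not w)) is O(w ⊃ not t), and O(w) is already established, so O(not t).
From O(not t) and premise 6, O(not t ⊃ not m), we obtain O(not m).
Premise 3 is O(not b ⊃ m); contrapositively O(not m ⊃ b). Since O(not m) holds, K gives O(b).
With premise 2, O(b ⊃ not u), the K-axiom yields O(not u).
Premises 1, 4, 7 do not contribute to this derivation.
Hence not u is obligatory.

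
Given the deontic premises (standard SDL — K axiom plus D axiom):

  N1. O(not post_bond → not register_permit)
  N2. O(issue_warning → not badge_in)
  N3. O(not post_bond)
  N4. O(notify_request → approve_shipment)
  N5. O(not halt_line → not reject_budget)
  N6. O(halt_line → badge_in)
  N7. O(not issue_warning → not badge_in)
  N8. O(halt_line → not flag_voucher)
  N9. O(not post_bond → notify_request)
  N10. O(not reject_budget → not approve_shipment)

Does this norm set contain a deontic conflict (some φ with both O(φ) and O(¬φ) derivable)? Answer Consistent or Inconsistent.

Premises 7 and 2 cover both cases: O(not issue_warning → not badge_in) and O(issue_warning → not badge_in). Since not issue_warning ∨ issue_warning is a tautology, O(not badge_in) follows.
Premise 6, O(halt_line → badge_in), contraposes to O(not badge_in → not halt_line); with O(not badge_in) we get O(not halt_line).
With premise 5, O(not halt_line → not reject_budget), the K-axiom yields O(not reject_budget).
From O(not reject_budget) and premise 10, O(not reject_budget → not approve_shipment), we obtain O(not approve_shipment).
The contrapositive of premise 4 (O(notify_request → approve_shipment)) is O(not approve_shipment → not notify_request), and O(not approve_shipment) is already established, so O(not notify_request).
The contrapositive of premise 9 (O(not post_bond → notify_request)) is O(not notify_request → post_bond), and O(not notify_request) is already established, so O(post_bond).
But premise 3 directly asserts O(not post_bond).
We now have both O(post_bond) and O(not post_bond) — post_bond is simultaneously obligatory and forbidden, violating the D-axiom.

Inconsistent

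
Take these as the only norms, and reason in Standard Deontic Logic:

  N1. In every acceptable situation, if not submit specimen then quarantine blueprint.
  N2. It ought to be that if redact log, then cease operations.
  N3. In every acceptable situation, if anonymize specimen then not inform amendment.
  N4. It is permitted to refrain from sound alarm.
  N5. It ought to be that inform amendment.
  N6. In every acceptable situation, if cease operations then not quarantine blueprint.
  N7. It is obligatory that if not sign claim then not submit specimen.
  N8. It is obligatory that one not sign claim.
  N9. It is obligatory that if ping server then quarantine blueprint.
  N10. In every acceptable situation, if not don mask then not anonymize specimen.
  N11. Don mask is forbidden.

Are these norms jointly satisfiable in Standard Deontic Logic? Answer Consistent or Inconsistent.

Premise 3 is O(anonymize_specimen → ¬inform_amendment), but O(anonymize_specimen) is not derivable from the premises, so it does not yield O(¬inform_amendment).
So O(¬inform_amendment) is not derivable, and the apparent clash with O(inform_amendment) does not arise.
A world satisfying every obligation exists (e.g. anonymize_specimen=false, cease_operations=false, don_mask=false, inform_amendment=true, ping_server=false, quarantine_blueprint=true, redact_log=false, sign_claim=false, sound_alarm=false, submit_specimen=false); no atom is both obligatory and forbidden, so the set is consistent.

Consistent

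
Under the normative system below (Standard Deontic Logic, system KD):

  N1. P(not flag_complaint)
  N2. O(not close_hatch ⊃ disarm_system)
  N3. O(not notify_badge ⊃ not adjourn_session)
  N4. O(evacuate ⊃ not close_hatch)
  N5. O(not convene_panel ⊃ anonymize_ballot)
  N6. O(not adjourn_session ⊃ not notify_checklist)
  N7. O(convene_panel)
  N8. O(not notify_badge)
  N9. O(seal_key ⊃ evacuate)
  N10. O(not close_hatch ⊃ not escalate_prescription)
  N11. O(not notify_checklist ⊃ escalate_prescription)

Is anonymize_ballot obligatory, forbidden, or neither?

Neither

Premise 5 is O(not convene_panel ⊃ anonymize_ballot), but O(not convene_panel) is not derivable from the premises, so it does not yield O(anonymize_ballot).
No premise or chain of K-axiom applications forces O(anonymize_ballot), and none forces O(not anonymize_ballot). So anonymize_ballot is neither obligatory nor forbidden under these norms.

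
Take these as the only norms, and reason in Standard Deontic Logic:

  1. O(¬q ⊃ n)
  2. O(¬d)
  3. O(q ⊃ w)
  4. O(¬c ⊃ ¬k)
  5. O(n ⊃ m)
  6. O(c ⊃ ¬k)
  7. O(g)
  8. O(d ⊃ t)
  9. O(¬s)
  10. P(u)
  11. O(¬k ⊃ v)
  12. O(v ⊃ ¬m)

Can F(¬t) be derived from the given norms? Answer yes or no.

Premise 8 is O(d ⊃ t), but O(d) is not derivable from the premises, so it does not yield O(t).
No other premise forces O(t). An ideal world satisfying every premise can still have ¬t true, so F(¬t) is not derivable.

No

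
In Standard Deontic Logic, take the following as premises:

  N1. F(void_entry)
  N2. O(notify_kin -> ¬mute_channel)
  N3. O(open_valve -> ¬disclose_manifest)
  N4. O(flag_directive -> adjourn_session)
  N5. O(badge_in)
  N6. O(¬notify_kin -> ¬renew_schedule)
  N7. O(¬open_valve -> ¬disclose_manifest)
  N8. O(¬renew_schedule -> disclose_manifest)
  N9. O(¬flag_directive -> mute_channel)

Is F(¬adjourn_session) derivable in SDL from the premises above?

Premises 3 and 7 are O(open_valve -> ¬disclose_manifest) and O(¬open_valve -> ¬disclose_manifest); every ideal world satisfies open_valve or ¬open_valve, so in either case ¬disclose_manifest holds — hence O(¬disclose_manifest).
The contrapositive of premise 8 (O(¬renew_schedule -> disclose_manifest)) is O(¬disclose_manifest -> renew_schedule), and O(¬disclose_manifest) is already established, so O(renew_schedule).
Premise 6 is O(¬notify_kin -> ¬renew_schedule); contrapositively O(renew_schedule -> notify_kin). Since O(renew_schedule) holds, K gives O(notify_kin).
Applying K to premise 2 (O(notify_kin -> ¬mute_channel)) and O(notify_kin) yields O(¬mute_channel).
Premise 9, O(¬flag_directive -> mute_channel), contraposes to O(¬mute_channel -> flag_directive); with O(¬mute_channel) we get O(flag_directive).
Premise 4 is O(flag_directive -> adjourn_session); since O(flag_directive), deontic closure gives O(adjourn_session).
Premises 1, 5 do not contribute to this derivation.
So O(adjourn_session) holds, i.e. F(¬adjourn_session). The claim follows.

Yes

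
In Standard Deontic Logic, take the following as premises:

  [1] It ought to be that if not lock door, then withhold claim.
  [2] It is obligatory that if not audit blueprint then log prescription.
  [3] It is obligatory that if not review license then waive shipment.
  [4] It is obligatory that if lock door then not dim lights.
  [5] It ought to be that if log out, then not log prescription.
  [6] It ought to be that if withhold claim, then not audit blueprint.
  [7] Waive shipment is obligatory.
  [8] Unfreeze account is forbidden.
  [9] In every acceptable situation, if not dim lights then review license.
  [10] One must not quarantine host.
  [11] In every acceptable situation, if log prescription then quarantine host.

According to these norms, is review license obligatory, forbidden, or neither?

Obligatory

F(quarantine_host) at premise 10 means O(¬quarantine_host).
Premise 11, O(log_prescription → quarantine_host), contraposes to O(¬quarantine_host → ¬log_prescription); with O(¬quarantine_host) we get O(¬log_prescription).
Premise 2, O(¬audit_blueprint → log_prescription), contraposes to O(¬log_prescription → audit_blueprint); with O(¬log_prescription) we get O(audit_blueprint).
Premise 6 is O(withhold_claim → ¬audit_blueprint); contrapositively O(audit_blueprint → ¬withhold_claim). Since O(audit_blueprint) holds, K gives O(¬withhold_claim).
Premise 1 is O(¬lock_door → withhold_claim); contrapositively O(¬withhold_claim → lock_door). Since O(¬withhold_claim) holds, K gives O(lock_door).
With premise 4, O(lock_door → ¬dim_lights), the K-axiom yields O(¬dim_lights).
From O(¬dim_lights) and premise 9, O(¬dim_lights → review_license), we obtain O(review_license).
Premises 3, 5, 7, 8 do not contribute to this derivation.
Hence review_license is obligatory.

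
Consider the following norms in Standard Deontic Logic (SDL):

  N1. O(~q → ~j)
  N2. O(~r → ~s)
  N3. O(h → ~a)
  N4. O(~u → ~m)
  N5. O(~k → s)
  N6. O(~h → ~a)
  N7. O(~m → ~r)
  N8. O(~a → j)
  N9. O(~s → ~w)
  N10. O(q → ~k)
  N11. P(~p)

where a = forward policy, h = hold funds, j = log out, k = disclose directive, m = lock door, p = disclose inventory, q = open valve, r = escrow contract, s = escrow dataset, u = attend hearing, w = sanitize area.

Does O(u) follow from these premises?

By case analysis on h: premise 3 gives O(h → ~a) and premise 6 gives O(~h → ~a), so O(~a) either way.
With premise 8, O(~a → j), the K-axiom yields O(j).
Premise 1 is O(~q → ~j); contrapositively O(j → q). Since O(j) holds, K gives O(q).
Premise 10 is O(q → ~k); since O(q), deontic closure gives O(~k).
Premise 5 is O(~k → s); since O(~k), deontic closure gives O(s).
Premise 2 is O(~r → ~s); contrapositively O(s → r). Since O(s) holds, K gives O(r).
Premise 7, O(~m → ~r), contraposes to O(r → m); with O(r) we get O(m).
Premise 4, O(~u → ~m), contraposes to O(m → u); with O(m) we get O(u).
Premises 9, 11 do not contribute to this derivation.
So O(u) follows.

Yes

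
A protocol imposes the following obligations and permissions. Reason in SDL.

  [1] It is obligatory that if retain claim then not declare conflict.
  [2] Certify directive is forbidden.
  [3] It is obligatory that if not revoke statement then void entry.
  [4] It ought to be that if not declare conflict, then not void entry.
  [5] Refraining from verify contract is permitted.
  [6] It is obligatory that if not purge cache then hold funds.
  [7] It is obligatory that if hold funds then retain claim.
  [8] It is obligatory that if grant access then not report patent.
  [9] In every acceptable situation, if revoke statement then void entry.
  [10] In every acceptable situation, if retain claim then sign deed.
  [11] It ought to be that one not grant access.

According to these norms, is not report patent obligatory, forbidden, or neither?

Neither

Premise 8 is O(grant_access → ¬report_patent), but O(grant_access) is not derivable from the premises, so it does not yield O(¬report_patent).
No premise or chain of K-axiom applications forces O(¬report_patent), and none forces O(report_patent). So ¬report_patent is neither obligatory nor forbidden under these norms.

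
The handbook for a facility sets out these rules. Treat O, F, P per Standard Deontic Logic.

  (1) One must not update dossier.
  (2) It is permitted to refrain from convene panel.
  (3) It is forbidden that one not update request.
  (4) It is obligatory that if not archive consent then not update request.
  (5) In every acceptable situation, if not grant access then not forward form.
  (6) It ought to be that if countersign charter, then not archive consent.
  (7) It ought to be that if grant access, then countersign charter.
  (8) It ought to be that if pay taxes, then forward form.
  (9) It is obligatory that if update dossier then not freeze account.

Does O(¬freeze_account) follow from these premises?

Premise 9 is O(update_dossier → ¬freeze_account), but O(update_dossier) is not derivable from the premises, so it does not yield O(¬freeze_account).
No other premise forces O(¬freeze_account). An ideal world satisfying every premise can still have ¬freeze_account false, so O(¬freeze_account) is not derivable.

No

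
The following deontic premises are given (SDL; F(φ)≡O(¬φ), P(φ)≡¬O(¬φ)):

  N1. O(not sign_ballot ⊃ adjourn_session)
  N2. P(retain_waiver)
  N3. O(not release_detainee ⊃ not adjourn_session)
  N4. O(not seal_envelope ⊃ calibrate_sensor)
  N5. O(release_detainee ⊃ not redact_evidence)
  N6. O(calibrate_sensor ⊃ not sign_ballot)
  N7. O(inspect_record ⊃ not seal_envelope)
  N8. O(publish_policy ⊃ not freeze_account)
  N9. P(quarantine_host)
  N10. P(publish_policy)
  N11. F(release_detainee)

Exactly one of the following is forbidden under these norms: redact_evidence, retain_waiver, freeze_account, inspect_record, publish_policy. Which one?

Premise 11, F(release_detainee), is equivalent to O(not release_detainee).
Applying K to premise 3 (O(not release_detainee ⊃ not adjourn_session)) and O(not release_detainee) yields O(not adjourn_session).
Premise 1 is O(not sign_ballot ⊃ adjourn_session); contrapositively O(not adjourn_session ⊃ sign_ballot). Since O(not adjourn_session) holds, K gives O(sign_ballot).
Premise 6, O(calibrate_sensor ⊃ not sign_ballot), contraposes to O(sign_ballot ⊃ not calibrate_sensor); with O(sign_ballot) we get O(not calibrate_sensor).
Premise 4, O(not seal_envelope ⊃ calibrate_sensor), contraposes to O(not calibrate_sensor ⊃ seal_envelope); with O(not calibrate_sensor) we get O(seal_envelope).
The contrapositive of premise 7 (O(inspect_record ⊃ not seal_envelope)) is O(seal_envelope ⊃ not inspect_record), and O(seal_envelope) is already established, so O(not inspect_record).
So O(not inspect_record) holds, i.e. inspect_record is forbidden. None of the other listed options is forbidden under the premises.

inspect_record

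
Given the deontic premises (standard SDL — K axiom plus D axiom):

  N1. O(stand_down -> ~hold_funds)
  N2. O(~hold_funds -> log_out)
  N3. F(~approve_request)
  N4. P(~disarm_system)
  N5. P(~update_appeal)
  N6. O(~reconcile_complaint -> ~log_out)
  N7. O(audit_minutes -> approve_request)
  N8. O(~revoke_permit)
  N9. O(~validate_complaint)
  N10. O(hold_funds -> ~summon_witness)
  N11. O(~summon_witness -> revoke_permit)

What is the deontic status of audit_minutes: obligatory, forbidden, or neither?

Premise 7 is O(audit_minutes -> approve_request); even if O(approve_request) held, inferring O(audit_minutes) would be affirming the consequent — invalid.
No premise or chain of K-axiom applications forces O(audit_minutes), and none forces O(~audit_minutes). So audit_minutes is neither obligatory nor forbidden under these norms.

Neither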